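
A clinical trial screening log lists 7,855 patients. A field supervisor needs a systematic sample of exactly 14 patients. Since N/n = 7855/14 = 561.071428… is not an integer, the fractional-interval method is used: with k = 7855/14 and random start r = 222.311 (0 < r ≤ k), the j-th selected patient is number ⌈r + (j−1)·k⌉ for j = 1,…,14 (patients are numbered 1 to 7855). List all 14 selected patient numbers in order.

223, 784, 1345, 1906, 2467, 3028, 3589, 4150, 4711, 5272, 5834, 6395, 6956, 7517

j=1: r + 0k = 222.311 → ⌈·⌉ = 223
j=2: r + 1k = 783.382428… → ⌈·⌉ = 784
j=3: r + 2k = 1344.453857… → ⌈·⌉ = 1345
j=4: r + 3k = 1905.525285… → ⌈·⌉ = 1906
j=5: r + 4k = 2466.596714… → ⌈·⌉ = 2467
j=6: r + 5k = 3027.668142… → ⌈·⌉ = 3028
j=7: r + 6k = 3588.739571… → ⌈·⌉ = 3589
j=8: r + 7k = 4149.811 → ⌈·⌉ = 4150
j=9: r + 8k = 4710.882428… → ⌈·⌉ = 4711
j=10: r + 9k = 5271.953857… → ⌈·⌉ = 5272
j=11: r + 10k = 5833.025285… → ⌈·⌉ = 5834
j=12: r + 11k = 6394.096714… → ⌈·⌉ = 6395
j=13: r + 12k = 6955.168142… → ⌈·⌉ = 6956
j=14: r + 13k = 7516.239571… → ⌈·⌉ = 7517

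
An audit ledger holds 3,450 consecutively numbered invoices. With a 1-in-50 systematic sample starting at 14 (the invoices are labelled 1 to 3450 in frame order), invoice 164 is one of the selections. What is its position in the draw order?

k = 50
position = (164 − 14)/50 + 1 = 150/50 + 1 = 3 + 1 = 4

4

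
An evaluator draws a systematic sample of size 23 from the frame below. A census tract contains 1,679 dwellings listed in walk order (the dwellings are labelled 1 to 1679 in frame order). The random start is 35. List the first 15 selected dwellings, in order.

35, 108, 181, 254, 327, 400, 473, 546, 619, 692, 765, 838, 911, 984, 1057

k = N/n = 1679/23 = 73
dwelling 1: 35
dwelling 2: 35 + 73 = 108
dwelling 3: 108 + 73 = 181
dwelling 4: 181 + 73 = 254
dwelling 5: 254 + 73 = 327
dwelling 6: 327 + 73 = 400
dwelling 7: 400 + 73 = 473
dwelling 8: 473 + 73 = 546
dwelling 9: 546 + 73 = 619
dwelling 10: 619 + 73 = 692
dwelling 11: 692 + 73 = 765
dwelling 12: 765 + 73 = 838
dwelling 13: 838 + 73 = 911
dwelling 14: 911 + 73 = 984
dwelling 15: 984 + 73 = 1057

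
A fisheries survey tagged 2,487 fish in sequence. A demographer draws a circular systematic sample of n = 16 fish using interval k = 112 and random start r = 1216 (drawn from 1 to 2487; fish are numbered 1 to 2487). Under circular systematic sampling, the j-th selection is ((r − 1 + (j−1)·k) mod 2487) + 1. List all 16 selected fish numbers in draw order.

Selection 1: 1216
Selection 2: 1216 + 112 = 1328
Selection 3: 1328 + 112 = 1440
Selection 4: 1440 + 112 = 1552
Selection 5: 1552 + 112 = 1664
Selection 6: 1664 + 112 = 1776
Selection 7: 1776 + 112 = 1888
Selection 8: 1888 + 112 = 2000
Selection 9: 2000 + 112 = 2112
Selection 10: 2112 + 112 = 2224
Selection 11: 2224 + 112 = 2336
Selection 12: 2336 + 112 = 2448
Selection 13: 2448 + 112 = 2560 → 2560 − 2487 = 73
Selection 14: 73 + 112 = 185
Selection 15: 185 + 112 = 297
Selection 16: 297 + 112 = 409

1216, 1328, 1440, 1552, 1664, 1776, 1888, 2000, 2112, 2224, 2336, 2448, 73, 185, 297, 409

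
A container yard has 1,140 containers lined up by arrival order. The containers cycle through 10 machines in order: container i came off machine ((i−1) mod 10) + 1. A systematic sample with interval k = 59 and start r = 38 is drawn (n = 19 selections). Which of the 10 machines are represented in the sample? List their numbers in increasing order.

1, 2, 3, 4, 5, 6, 7, 8, 9, 10

Consecutive selections differ by k = 59, so their machine numbers differ by 59 mod 10 = 9.
gcd(59, 10) = 1, so the sample visits 10/1 = 10 distinct residues mod 10.
Start 38 is machine 8; the machines hit are 1, 2, 3, 4, 5, 6, 7, 8, 9, 10.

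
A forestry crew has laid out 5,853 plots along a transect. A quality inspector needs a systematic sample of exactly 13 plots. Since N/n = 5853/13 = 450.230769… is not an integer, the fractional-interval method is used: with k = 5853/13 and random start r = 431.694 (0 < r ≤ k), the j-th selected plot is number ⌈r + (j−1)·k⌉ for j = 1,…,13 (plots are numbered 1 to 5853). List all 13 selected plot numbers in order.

j=1: r + 0k = 431.694 → ⌈·⌉ = 432
j=2: r + 1k = 881.924769… → ⌈·⌉ = 882
j=3: r + 2k = 1332.155538… → ⌈·⌉ = 1333
j=4: r + 3k = 1782.386307… → ⌈·⌉ = 1783
j=5: r + 4k = 2232.617076… → ⌈·⌉ = 2233
j=6: r + 5k = 2682.847846… → ⌈·⌉ = 2683
j=7: r + 6k = 3133.078615… → ⌈·⌉ = 3134
j=8: r + 7k = 3583.309384… → ⌈·⌉ = 3584
j=9: r + 8k = 4033.540153… → ⌈·⌉ = 4034
j=10: r + 9k = 4483.770923… → ⌈·⌉ = 4484
j=11: r + 10k = 4934.001692… → ⌈·⌉ = 4935
j=12: r + 11k = 5384.232461… → ⌈·⌉ = 5385
j=13: r + 12k = 5834.463230… → ⌈·⌉ = 5835

432, 882, 1333, 1783, 2233, 2683, 3134, 3584, 4034, 4484, 4935, 5385, 5835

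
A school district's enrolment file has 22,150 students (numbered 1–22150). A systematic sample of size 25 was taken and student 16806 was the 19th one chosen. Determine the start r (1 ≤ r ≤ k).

k = 22150/25 = 886
r = 16806 − (19−1)×886 = 16806 − 15948 = 858

858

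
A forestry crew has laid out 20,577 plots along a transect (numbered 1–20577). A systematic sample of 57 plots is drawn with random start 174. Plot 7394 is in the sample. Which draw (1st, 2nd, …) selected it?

k = 20577/57 = 361
position = (7394 − 174)/361 + 1 = 7220/361 + 1 = 20 + 1 = 21

21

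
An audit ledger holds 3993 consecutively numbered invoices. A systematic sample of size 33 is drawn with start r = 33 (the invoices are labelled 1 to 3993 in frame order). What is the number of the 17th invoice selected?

k = 3993/33 = 121
17th selection = r + (17−1)·k = 33 + 16×121 = 33 + 1936 = 1969

1969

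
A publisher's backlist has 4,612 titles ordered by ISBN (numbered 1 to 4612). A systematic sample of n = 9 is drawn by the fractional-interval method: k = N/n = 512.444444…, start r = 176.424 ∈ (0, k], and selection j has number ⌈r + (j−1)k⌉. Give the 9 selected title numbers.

177, 689, 1202, 1714, 2227, 2739, 3252, 3764, 4276

j=1: r + 0k = 176.424 → ⌈·⌉ = 177
j=2: r + 1k = 688.868444… → ⌈·⌉ = 689
j=3: r + 2k = 1201.312888… → ⌈·⌉ = 1202
j=4: r + 3k = 1713.757333… → ⌈·⌉ = 1714
j=5: r + 4k = 2226.201777… → ⌈·⌉ = 2227
j=6: r + 5k = 2738.646222… → ⌈·⌉ = 2739
j=7: r + 6k = 3251.090666… → ⌈·⌉ = 3252
j=8: r + 7k = 3763.535111… → ⌈·⌉ = 3764
j=9: r + 8k = 4275.979555… → ⌈·⌉ = 4276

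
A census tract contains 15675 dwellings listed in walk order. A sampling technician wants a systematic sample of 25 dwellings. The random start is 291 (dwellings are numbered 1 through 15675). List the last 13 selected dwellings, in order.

k = N/n = 15675/25 = 627
13th selection = 291 + 12×627 = 7815
14th: 7815 + 627 = 8442
15th: 8442 + 627 = 9069
16th: 9069 + 627 = 9696
17th: 9696 + 627 = 10323
18th: 10323 + 627 = 10950
19th: 10950 + 627 = 11577
20th: 11577 + 627 = 12204
21st: 12204 + 627 = 12831
22nd: 12831 + 627 = 13458
23rd: 13458 + 627 = 14085
24th: 14085 + 627 = 14712
25th: 14712 + 627 = 15339

7815, 8442, 9069, 9696, 10323, 10950, 11577, 12204, 12831, 13458, 14085, 14712, 15339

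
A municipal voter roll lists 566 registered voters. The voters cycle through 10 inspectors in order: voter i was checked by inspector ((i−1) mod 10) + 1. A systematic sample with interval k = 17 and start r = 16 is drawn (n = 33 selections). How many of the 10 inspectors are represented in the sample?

10

Consecutive selections differ by k = 17, so their inspector numbers differ by 17 mod 10 = 7.
gcd(17, 10) = 1, so the sample visits 10/1 = 10 distinct residues mod 10.
Start 16 is inspector 6; the inspectors hit are 1, 2, 3, 4, 5, 6, 7, 8, 9, 10.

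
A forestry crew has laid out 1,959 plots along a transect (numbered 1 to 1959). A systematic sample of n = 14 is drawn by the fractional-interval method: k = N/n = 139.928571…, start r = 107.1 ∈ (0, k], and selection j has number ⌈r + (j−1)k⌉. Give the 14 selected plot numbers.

108, 248, 387, 527, 667, 807, 947, 1087, 1227, 1367, 1507, 1647, 1787, 1927

j=1: r + 0k = 107.1 → ⌈·⌉ = 108
j=2: r + 1k = 247.028571… → ⌈·⌉ = 248
j=3: r + 2k = 386.957142… → ⌈·⌉ = 387
j=4: r + 3k = 526.885714… → ⌈·⌉ = 527
j=5: r + 4k = 666.814285… → ⌈·⌉ = 667
j=6: r + 5k = 806.742857… → ⌈·⌉ = 807
j=7: r + 6k = 946.671428… → ⌈·⌉ = 947
j=8: r + 7k = 1086.6 → ⌈·⌉ = 1087
j=9: r + 8k = 1226.528571… → ⌈·⌉ = 1227
j=10: r + 9k = 1366.457142… → ⌈·⌉ = 1367
j=11: r + 10k = 1506.385714… → ⌈·⌉ = 1507
j=12: r + 11k = 1646.314285… → ⌈·⌉ = 1647
j=13: r + 12k = 1786.242857… → ⌈·⌉ = 1787
j=14: r + 13k = 1926.171428… → ⌈·⌉ = 1927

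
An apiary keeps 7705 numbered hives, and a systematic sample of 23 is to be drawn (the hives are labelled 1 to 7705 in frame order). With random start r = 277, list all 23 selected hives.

k = N/n = 7705/23 = 335
hive 1: 277
hive 2: 277 + 335 = 612
hive 3: 612 + 335 = 947
hive 4: 947 + 335 = 1282
hive 5: 1282 + 335 = 1617
hive 6: 1617 + 335 = 1952
hive 7: 1952 + 335 = 2287
hive 8: 2287 + 335 = 2622
hive 9: 2622 + 335 = 2957
hive 10: 2957 + 335 = 3292
hive 11: 3292 + 335 = 3627
hive 12: 3627 + 335 = 3962
hive 13: 3962 + 335 = 4297
hive 14: 4297 + 335 = 4632
hive 15: 4632 + 335 = 4967
hive 16: 4967 + 335 = 5302
hive 17: 5302 + 335 = 5637
hive 18: 5637 + 335 = 5972
hive 19: 5972 + 335 = 6307
hive 20: 6307 + 335 = 6642
hive 21: 6642 + 335 = 6977
hive 22: 6977 + 335 = 7312
hive 23: 7312 + 335 = 7647

277, 612, 947, 1282, 1617, 1952, 2287, 2622, 2957, 3292, 3627, 3962, 4297, 4632, 4967, 5302, 5637, 5972, 6307, 6642, 6977, 7312, 7647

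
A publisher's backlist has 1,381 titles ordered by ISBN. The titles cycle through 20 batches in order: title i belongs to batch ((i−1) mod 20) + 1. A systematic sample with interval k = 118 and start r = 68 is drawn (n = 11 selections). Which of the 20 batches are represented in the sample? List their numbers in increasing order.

2, 4, 6, 8, 10, 12, 14, 16, 18, 20

Consecutive selections differ by k = 118, so their batch numbers differ by 118 mod 20 = 18.
gcd(118, 20) = 2, so the sample visits 20/2 = 10 distinct residues mod 20.
Start 68 is batch 8; the batches hit are 2, 4, 6, 8, 10, 12, 14, 16, 18, 20.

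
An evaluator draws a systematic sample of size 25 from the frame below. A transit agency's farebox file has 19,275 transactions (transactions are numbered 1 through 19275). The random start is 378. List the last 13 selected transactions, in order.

k = N/n = 19275/25 = 771
13th selection = 378 + 12×771 = 9630
14th: 9630 + 771 = 10401
15th: 10401 + 771 = 11172
16th: 11172 + 771 = 11943
17th: 11943 + 771 = 12714
18th: 12714 + 771 = 13485
19th: 13485 + 771 = 14256
20th: 14256 + 771 = 15027
21st: 15027 + 771 = 15798
22nd: 15798 + 771 = 16569
23rd: 16569 + 771 = 17340
24th: 17340 + 771 = 18111
25th: 18111 + 771 = 18882

9630, 10401, 11172, 11943, 12714, 13485, 14256, 15027, 15798, 16569, 17340, 18111, 18882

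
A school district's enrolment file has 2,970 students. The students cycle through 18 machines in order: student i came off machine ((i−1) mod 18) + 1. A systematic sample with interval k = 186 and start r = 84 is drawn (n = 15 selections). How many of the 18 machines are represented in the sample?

3

Consecutive selections differ by k = 186, so their machine numbers differ by 186 mod 18 = 6.
gcd(186, 18) = 6, so the sample visits 18/6 = 3 distinct residues mod 18.
Start 84 is machine 12; the machines hit are 6, 12, 18.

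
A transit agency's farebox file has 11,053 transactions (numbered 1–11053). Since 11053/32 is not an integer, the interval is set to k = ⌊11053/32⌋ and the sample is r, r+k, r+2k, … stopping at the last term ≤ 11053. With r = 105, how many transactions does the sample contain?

32

k = ⌊11053/32⌋ = 345
Achieved size = ⌊(11053 − 105)/345⌋ + 1 = ⌊10948/345⌋ + 1 = 31 + 1 = 32
(last selection: 105 + 31×345 = 10800 ≤ 11053; next would be 11145 > 11053)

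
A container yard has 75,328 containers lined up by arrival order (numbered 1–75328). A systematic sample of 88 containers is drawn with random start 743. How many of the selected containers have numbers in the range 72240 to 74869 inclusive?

3

k = 75328/88 = 856
First selection ≥ 72240: 743 + ⌈(72240−743)/856⌉·856 = 743 + 84×856 = 72647
Last selection ≤ 74869: 743 + ⌊(74869−743)/856⌋·856 = 743 + 86×856 = 74359
Count = 86 − 84 + 1 = 3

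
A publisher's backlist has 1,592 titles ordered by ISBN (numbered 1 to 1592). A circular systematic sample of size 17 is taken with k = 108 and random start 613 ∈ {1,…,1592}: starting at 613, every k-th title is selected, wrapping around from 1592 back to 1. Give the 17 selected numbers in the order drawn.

Selection 1: 613
Selection 2: 613 + 108 = 721
Selection 3: 721 + 108 = 829
Selection 4: 829 + 108 = 937
Selection 5: 937 + 108 = 1045
Selection 6: 1045 + 108 = 1153
Selection 7: 1153 + 108 = 1261
Selection 8: 1261 + 108 = 1369
Selection 9: 1369 + 108 = 1477
Selection 10: 1477 + 108 = 1585
Selection 11: 1585 + 108 = 1693 → 1693 − 1592 = 101
Selection 12: 101 + 108 = 209
Selection 13: 209 + 108 = 317
Selection 14: 317 + 108 = 425
Selection 15: 425 + 108 = 533
Selection 16: 533 + 108 = 641
Selection 17: 641 + 108 = 749

613, 721, 829, 937, 1045, 1153, 1261, 1369, 1477, 1585, 101, 209, 317, 425, 533, 641, 749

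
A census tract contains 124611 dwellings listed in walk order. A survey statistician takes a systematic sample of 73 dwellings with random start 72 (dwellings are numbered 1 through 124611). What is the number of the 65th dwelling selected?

109320

k = 124611/73 = 1707
65th selection = r + (65−1)·k = 72 + 64×1707 = 72 + 109248 = 109320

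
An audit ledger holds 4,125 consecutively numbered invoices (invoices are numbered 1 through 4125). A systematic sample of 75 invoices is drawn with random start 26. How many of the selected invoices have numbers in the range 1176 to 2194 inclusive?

k = 4125/75 = 55
First selection ≥ 1176: 26 + ⌈(1176−26)/55⌉·55 = 26 + 21×55 = 1181
Last selection ≤ 2194: 26 + ⌊(2194−26)/55⌋·55 = 26 + 39×55 = 2171
Count = 39 − 21 + 1 = 19

19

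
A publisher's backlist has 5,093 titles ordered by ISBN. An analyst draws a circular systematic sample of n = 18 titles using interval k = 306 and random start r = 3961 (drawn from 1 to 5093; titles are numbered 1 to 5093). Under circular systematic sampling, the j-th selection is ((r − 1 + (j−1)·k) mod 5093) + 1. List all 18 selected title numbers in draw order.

3961, 4267, 4573, 4879, 92, 398, 704, 1010, 1316, 1622, 1928, 2234, 2540, 2846, 3152, 3458, 3764, 4070

Selection 1: 3961
Selection 2: 3961 + 306 = 4267
Selection 3: 4267 + 306 = 4573
Selection 4: 4573 + 306 = 4879
Selection 5: 4879 + 306 = 5185 → 5185 − 5093 = 92
Selection 6: 92 + 306 = 398
Selection 7: 398 + 306 = 704
Selection 8: 704 + 306 = 1010
Selection 9: 1010 + 306 = 1316
Selection 10: 1316 + 306 = 1622
Selection 11: 1622 + 306 = 1928
Selection 12: 1928 + 306 = 2234
Selection 13: 2234 + 306 = 2540
Selection 14: 2540 + 306 = 2846
Selection 15: 2846 + 306 = 3152
Selection 16: 3152 + 306 = 3458
Selection 17: 3458 + 306 = 3764
Selection 18: 3764 + 306 = 4070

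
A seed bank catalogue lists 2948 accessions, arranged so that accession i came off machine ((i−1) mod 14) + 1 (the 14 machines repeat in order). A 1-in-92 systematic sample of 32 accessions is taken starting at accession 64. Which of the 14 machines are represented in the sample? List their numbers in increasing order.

2, 4, 6, 8, 10, 12, 14

Consecutive selections differ by k = 92, so their machine numbers differ by 92 mod 14 = 8.
gcd(92, 14) = 2, so the sample visits 14/2 = 7 distinct residues mod 14.
Start 64 is machine 8; the machines hit are 2, 4, 6, 8, 10, 12, 14.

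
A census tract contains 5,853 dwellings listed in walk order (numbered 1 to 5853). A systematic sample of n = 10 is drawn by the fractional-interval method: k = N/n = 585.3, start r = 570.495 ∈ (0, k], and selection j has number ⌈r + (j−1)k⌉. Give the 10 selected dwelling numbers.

571, 1156, 1742, 2327, 2912, 3497, 4083, 4668, 5253, 5839

j=1: r + 0k = 570.495 → ⌈·⌉ = 571
j=2: r + 1k = 1155.795 → ⌈·⌉ = 1156
j=3: r + 2k = 1741.095 → ⌈·⌉ = 1742
j=4: r + 3k = 2326.395 → ⌈·⌉ = 2327
j=5: r + 4k = 2911.695 → ⌈·⌉ = 2912
j=6: r + 5k = 3496.995 → ⌈·⌉ = 3497
j=7: r + 6k = 4082.295 → ⌈·⌉ = 4083
j=8: r + 7k = 4667.595 → ⌈·⌉ = 4668
j=9: r + 8k = 5252.895 → ⌈·⌉ = 5253
j=10: r + 9k = 5838.195 → ⌈·⌉ = 5839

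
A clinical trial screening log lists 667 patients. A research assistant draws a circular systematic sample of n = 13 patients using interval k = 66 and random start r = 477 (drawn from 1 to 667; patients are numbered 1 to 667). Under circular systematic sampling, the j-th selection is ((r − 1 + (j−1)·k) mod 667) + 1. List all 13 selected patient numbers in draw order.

477, 543, 609, 8, 74, 140, 206, 272, 338, 404, 470, 536, 602

Selection 1: 477
Selection 2: 477 + 66 = 543
Selection 3: 543 + 66 = 609
Selection 4: 609 + 66 = 675 → 675 − 667 = 8
Selection 5: 8 + 66 = 74
Selection 6: 74 + 66 = 140
Selection 7: 140 + 66 = 206
Selection 8: 206 + 66 = 272
Selection 9: 272 + 66 = 338
Selection 10: 338 + 66 = 404
Selection 11: 404 + 66 = 470
Selection 12: 470 + 66 = 536
Selection 13: 536 + 66 = 602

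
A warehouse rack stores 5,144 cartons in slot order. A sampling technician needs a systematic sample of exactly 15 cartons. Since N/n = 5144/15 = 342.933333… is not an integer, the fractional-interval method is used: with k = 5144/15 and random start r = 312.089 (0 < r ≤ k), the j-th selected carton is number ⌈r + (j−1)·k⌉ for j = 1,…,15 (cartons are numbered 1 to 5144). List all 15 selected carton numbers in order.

j=1: r + 0k = 312.089 → ⌈·⌉ = 313
j=2: r + 1k = 655.022333… → ⌈·⌉ = 656
j=3: r + 2k = 997.955666… → ⌈·⌉ = 998
j=4: r + 3k = 1340.889 → ⌈·⌉ = 1341
j=5: r + 4k = 1683.822333… → ⌈·⌉ = 1684
j=6: r + 5k = 2026.755666… → ⌈·⌉ = 2027
j=7: r + 6k = 2369.689 → ⌈·⌉ = 2370
j=8: r + 7k = 2712.622333… → ⌈·⌉ = 2713
j=9: r + 8k = 3055.555666… → ⌈·⌉ = 3056
j=10: r + 9k = 3398.489 → ⌈·⌉ = 3399
j=11: r + 10k = 3741.422333… → ⌈·⌉ = 3742
j=12: r + 11k = 4084.355666… → ⌈·⌉ = 4085
j=13: r + 12k = 4427.289 → ⌈·⌉ = 4428
j=14: r + 13k = 4770.222333… → ⌈·⌉ = 4771
j=15: r + 14k = 5113.155666… → ⌈·⌉ = 5114

313, 656, 998, 1341, 1684, 2027, 2370, 2713, 3056, 3399, 3742, 4085, 4428, 4771, 5114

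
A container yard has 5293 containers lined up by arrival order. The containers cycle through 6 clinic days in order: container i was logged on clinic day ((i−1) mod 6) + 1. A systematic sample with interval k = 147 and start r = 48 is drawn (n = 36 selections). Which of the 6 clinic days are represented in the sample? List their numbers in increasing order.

3, 6

Consecutive selections differ by k = 147, so their clinic day numbers differ by 147 mod 6 = 3.
gcd(147, 6) = 3, so the sample visits 6/3 = 2 distinct residues mod 6.
Start 48 is clinic day 6; the clinic days hit are 3, 6.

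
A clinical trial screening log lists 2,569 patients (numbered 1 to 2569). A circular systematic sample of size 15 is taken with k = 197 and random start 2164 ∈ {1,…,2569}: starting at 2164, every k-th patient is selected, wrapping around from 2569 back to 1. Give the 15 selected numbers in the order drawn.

2164, 2361, 2558, 186, 383, 580, 777, 974, 1171, 1368, 1565, 1762, 1959, 2156, 2353

Selection 1: 2164
Selection 2: 2164 + 197 = 2361
Selection 3: 2361 + 197 = 2558
Selection 4: 2558 + 197 = 2755 → 2755 − 2569 = 186
Selection 5: 186 + 197 = 383
Selection 6: 383 + 197 = 580
Selection 7: 580 + 197 = 777
Selection 8: 777 + 197 = 974
Selection 9: 974 + 197 = 1171
Selection 10: 1171 + 197 = 1368
Selection 11: 1368 + 197 = 1565
Selection 12: 1565 + 197 = 1762
Selection 13: 1762 + 197 = 1959
Selection 14: 1959 + 197 = 2156
Selection 15: 2156 + 197 = 2353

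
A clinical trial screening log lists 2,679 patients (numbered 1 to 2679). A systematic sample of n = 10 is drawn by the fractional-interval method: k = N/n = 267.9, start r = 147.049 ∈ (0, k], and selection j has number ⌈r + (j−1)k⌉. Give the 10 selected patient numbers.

148, 415, 683, 951, 1219, 1487, 1755, 2023, 2291, 2559

j=1: r + 0k = 147.049 → ⌈·⌉ = 148
j=2: r + 1k = 414.949 → ⌈·⌉ = 415
j=3: r + 2k = 682.849 → ⌈·⌉ = 683
j=4: r + 3k = 950.749 → ⌈·⌉ = 951
j=5: r + 4k = 1218.649 → ⌈·⌉ = 1219
j=6: r + 5k = 1486.549 → ⌈·⌉ = 1487
j=7: r + 6k = 1754.449 → ⌈·⌉ = 1755
j=8: r + 7k = 2022.349 → ⌈·⌉ = 2023
j=9: r + 8k = 2290.249 → ⌈·⌉ = 2291
j=10: r + 9k = 2558.149 → ⌈·⌉ = 2559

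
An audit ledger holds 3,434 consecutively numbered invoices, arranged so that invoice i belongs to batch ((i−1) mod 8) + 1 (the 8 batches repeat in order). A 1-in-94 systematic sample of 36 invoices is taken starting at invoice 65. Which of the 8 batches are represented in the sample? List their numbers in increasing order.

1, 3, 5, 7

Consecutive selections differ by k = 94, so their batch numbers differ by 94 mod 8 = 6.
gcd(94, 8) = 2, so the sample visits 8/2 = 4 distinct residues mod 8.
Start 65 is batch 1; the batches hit are 1, 3, 5, 7.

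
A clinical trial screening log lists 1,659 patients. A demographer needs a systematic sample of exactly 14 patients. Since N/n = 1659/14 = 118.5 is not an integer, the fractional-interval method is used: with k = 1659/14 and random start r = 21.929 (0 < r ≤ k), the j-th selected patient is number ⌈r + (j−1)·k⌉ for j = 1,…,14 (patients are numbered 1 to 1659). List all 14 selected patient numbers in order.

j=1: r + 0k = 21.929 → ⌈·⌉ = 22
j=2: r + 1k = 140.429 → ⌈·⌉ = 141
j=3: r + 2k = 258.929 → ⌈·⌉ = 259
j=4: r + 3k = 377.429 → ⌈·⌉ = 378
j=5: r + 4k = 495.929 → ⌈·⌉ = 496
j=6: r + 5k = 614.429 → ⌈·⌉ = 615
j=7: r + 6k = 732.929 → ⌈·⌉ = 733
j=8: r + 7k = 851.429 → ⌈·⌉ = 852
j=9: r + 8k = 969.929 → ⌈·⌉ = 970
j=10: r + 9k = 1088.429 → ⌈·⌉ = 1089
j=11: r + 10k = 1206.929 → ⌈·⌉ = 1207
j=12: r + 11k = 1325.429 → ⌈·⌉ = 1326
j=13: r + 12k = 1443.929 → ⌈·⌉ = 1444
j=14: r + 13k = 1562.429 → ⌈·⌉ = 1563

22, 141, 259, 378, 496, 615, 733, 852, 970, 1089, 1207, 1326, 1444, 1563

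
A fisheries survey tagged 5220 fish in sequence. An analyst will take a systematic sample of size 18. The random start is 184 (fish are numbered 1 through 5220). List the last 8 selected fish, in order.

k = N/n = 5220/18 = 290
11th selection = 184 + 10×290 = 3084
12th: 3084 + 290 = 3374
13th: 3374 + 290 = 3664
14th: 3664 + 290 = 3954
15th: 3954 + 290 = 4244
16th: 4244 + 290 = 4534
17th: 4534 + 290 = 4824
18th: 4824 + 290 = 5114

3084, 3374, 3664, 3954, 4244, 4534, 4824, 5114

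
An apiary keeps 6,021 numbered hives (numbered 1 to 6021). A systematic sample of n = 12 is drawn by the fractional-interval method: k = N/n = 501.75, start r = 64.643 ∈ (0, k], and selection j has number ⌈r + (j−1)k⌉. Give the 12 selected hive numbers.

65, 567, 1069, 1570, 2072, 2574, 3076, 3577, 4079, 4581, 5083, 5584

j=1: r + 0k = 64.643 → ⌈·⌉ = 65
j=2: r + 1k = 566.393 → ⌈·⌉ = 567
j=3: r + 2k = 1068.143 → ⌈·⌉ = 1069
j=4: r + 3k = 1569.893 → ⌈·⌉ = 1570
j=5: r + 4k = 2071.643 → ⌈·⌉ = 2072
j=6: r + 5k = 2573.393 → ⌈·⌉ = 2574
j=7: r + 6k = 3075.143 → ⌈·⌉ = 3076
j=8: r + 7k = 3576.893 → ⌈·⌉ = 3577
j=9: r + 8k = 4078.643 → ⌈·⌉ = 4079
j=10: r + 9k = 4580.393 → ⌈·⌉ = 4581
j=11: r + 10k = 5082.143 → ⌈·⌉ = 5083
j=12: r + 11k = 5583.893 → ⌈·⌉ = 5584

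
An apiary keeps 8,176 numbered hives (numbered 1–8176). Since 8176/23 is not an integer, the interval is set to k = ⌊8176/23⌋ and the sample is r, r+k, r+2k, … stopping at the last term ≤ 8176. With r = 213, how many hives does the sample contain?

k = ⌊8176/23⌋ = 355
Achieved size = ⌊(8176 − 213)/355⌋ + 1 = ⌊7963/355⌋ + 1 = 22 + 1 = 23
(last selection: 213 + 22×355 = 8023 ≤ 8176; next would be 8378 > 8176)

23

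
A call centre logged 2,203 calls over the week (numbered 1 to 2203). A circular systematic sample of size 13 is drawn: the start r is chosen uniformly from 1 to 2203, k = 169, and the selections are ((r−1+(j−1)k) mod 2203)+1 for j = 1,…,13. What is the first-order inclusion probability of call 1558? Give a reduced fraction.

13/2203

For each position j, as r ranges over 1…2203 the j-th selection hits every call exactly once, so call 1558 is selected for exactly 13 of the 2203 starts.
Inclusion probability = 13/2203.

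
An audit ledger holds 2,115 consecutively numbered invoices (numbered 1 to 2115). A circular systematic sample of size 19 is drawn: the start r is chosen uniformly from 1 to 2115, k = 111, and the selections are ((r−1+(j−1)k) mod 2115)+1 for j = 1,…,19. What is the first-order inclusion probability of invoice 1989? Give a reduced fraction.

19/2115

For each position j, as r ranges over 1…2115 the j-th selection hits every invoice exactly once, so invoice 1989 is selected for exactly 19 of the 2115 starts.
Inclusion probability = 19/2115.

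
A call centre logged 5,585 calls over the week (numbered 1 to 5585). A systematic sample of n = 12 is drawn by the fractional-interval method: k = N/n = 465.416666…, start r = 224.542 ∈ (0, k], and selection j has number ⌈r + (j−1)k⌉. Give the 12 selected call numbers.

j=1: r + 0k = 224.542 → ⌈·⌉ = 225
j=2: r + 1k = 689.958666… → ⌈·⌉ = 690
j=3: r + 2k = 1155.375333… → ⌈·⌉ = 1156
j=4: r + 3k = 1620.792 → ⌈·⌉ = 1621
j=5: r + 4k = 2086.208666… → ⌈·⌉ = 2087
j=6: r + 5k = 2551.625333… → ⌈·⌉ = 2552
j=7: r + 6k = 3017.042 → ⌈·⌉ = 3018
j=8: r + 7k = 3482.458666… → ⌈·⌉ = 3483
j=9: r + 8k = 3947.875333… → ⌈·⌉ = 3948
j=10: r + 9k = 4413.292 → ⌈·⌉ = 4414
j=11: r + 10k = 4878.708666… → ⌈·⌉ = 4879
j=12: r + 11k = 5344.125333… → ⌈·⌉ = 5345

225, 690, 1156, 1621, 2087, 2552, 3018, 3483, 3948, 4414, 4879, 5345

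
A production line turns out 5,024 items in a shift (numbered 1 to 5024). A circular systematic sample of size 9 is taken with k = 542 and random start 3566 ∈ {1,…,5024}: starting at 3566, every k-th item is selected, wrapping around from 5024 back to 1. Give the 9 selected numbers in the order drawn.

Selection 1: 3566
Selection 2: 3566 + 542 = 4108
Selection 3: 4108 + 542 = 4650
Selection 4: 4650 + 542 = 5192 → 5192 − 5024 = 168
Selection 5: 168 + 542 = 710
Selection 6: 710 + 542 = 1252
Selection 7: 1252 + 542 = 1794
Selection 8: 1794 + 542 = 2336
Selection 9: 2336 + 542 = 2878

3566, 4108, 4650, 168, 710, 1252, 1794, 2336, 2878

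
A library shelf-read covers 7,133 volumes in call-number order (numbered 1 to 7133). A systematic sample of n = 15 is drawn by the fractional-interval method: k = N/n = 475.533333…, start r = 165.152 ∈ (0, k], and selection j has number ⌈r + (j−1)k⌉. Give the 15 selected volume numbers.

166, 641, 1117, 1592, 2068, 2543, 3019, 3494, 3970, 4445, 4921, 5397, 5872, 6348, 6823

j=1: r + 0k = 165.152 → ⌈·⌉ = 166
j=2: r + 1k = 640.685333… → ⌈·⌉ = 641
j=3: r + 2k = 1116.218666… → ⌈·⌉ = 1117
j=4: r + 3k = 1591.752 → ⌈·⌉ = 1592
j=5: r + 4k = 2067.285333… → ⌈·⌉ = 2068
j=6: r + 5k = 2542.818666… → ⌈·⌉ = 2543
j=7: r + 6k = 3018.352 → ⌈·⌉ = 3019
j=8: r + 7k = 3493.885333… → ⌈·⌉ = 3494
j=9: r + 8k = 3969.418666… → ⌈·⌉ = 3970
j=10: r + 9k = 4444.952 → ⌈·⌉ = 4445
j=11: r + 10k = 4920.485333… → ⌈·⌉ = 4921
j=12: r + 11k = 5396.018666… → ⌈·⌉ = 5397
j=13: r + 12k = 5871.552 → ⌈·⌉ = 5872
j=14: r + 13k = 6347.085333… → ⌈·⌉ = 6348
j=15: r + 14k = 6822.618666… → ⌈·⌉ = 6823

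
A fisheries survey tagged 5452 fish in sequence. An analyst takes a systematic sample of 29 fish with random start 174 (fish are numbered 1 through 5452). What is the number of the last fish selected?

5438

k = 5452/29 = 188
29th selection = r + (29−1)·k = 174 + 28×188 = 174 + 5264 = 5438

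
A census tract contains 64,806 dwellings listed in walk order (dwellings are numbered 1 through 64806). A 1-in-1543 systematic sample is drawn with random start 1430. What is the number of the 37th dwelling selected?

k = 1543
37th selection = r + (37−1)·k = 1430 + 36×1543 = 1430 + 55548 = 56978

56978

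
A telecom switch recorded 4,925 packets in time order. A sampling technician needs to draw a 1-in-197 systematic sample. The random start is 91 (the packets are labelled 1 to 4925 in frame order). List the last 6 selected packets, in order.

20th selection = 91 + 19×197 = 3834
21st: 3834 + 197 = 4031
22nd: 4031 + 197 = 4228
23rd: 4228 + 197 = 4425
24th: 4425 + 197 = 4622
25th: 4622 + 197 = 4819

3834, 4031, 4228, 4425, 4622, 4819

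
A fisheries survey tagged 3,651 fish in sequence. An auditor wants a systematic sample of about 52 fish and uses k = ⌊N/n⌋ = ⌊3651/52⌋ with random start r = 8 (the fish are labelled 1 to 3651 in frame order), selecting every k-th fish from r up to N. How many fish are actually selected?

k = ⌊3651/52⌋ = 70
Achieved size = ⌊(3651 − 8)/70⌋ + 1 = ⌊3643/70⌋ + 1 = 52 + 1 = 53
(last selection: 8 + 52×70 = 3648 ≤ 3651; next would be 3718 > 3651)

53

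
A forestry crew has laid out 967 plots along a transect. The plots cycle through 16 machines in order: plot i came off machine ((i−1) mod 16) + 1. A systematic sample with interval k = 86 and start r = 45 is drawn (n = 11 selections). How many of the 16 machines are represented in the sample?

Consecutive selections differ by k = 86, so their machine numbers differ by 86 mod 16 = 6.
gcd(86, 16) = 2, so the sample visits 16/2 = 8 distinct residues mod 16.
Start 45 is machine 13; the machines hit are 1, 3, 5, 7, 9, 11, 13, 15.

8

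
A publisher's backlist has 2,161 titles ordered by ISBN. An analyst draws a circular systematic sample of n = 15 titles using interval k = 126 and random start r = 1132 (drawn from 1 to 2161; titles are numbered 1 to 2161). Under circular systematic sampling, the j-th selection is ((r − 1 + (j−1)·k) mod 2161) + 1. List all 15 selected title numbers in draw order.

1132, 1258, 1384, 1510, 1636, 1762, 1888, 2014, 2140, 105, 231, 357, 483, 609, 735

Selection 1: 1132
Selection 2: 1132 + 126 = 1258
Selection 3: 1258 + 126 = 1384
Selection 4: 1384 + 126 = 1510
Selection 5: 1510 + 126 = 1636
Selection 6: 1636 + 126 = 1762
Selection 7: 1762 + 126 = 1888
Selection 8: 1888 + 126 = 2014
Selection 9: 2014 + 126 = 2140
Selection 10: 2140 + 126 = 2266 → 2266 − 2161 = 105
Selection 11: 105 + 126 = 231
Selection 12: 231 + 126 = 357
Selection 13: 357 + 126 = 483
Selection 14: 483 + 126 = 609
Selection 15: 609 + 126 = 735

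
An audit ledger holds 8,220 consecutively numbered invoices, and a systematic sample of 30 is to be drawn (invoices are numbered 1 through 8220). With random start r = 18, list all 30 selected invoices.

18, 292, 566, 840, 1114, 1388, 1662, 1936, 2210, 2484, 2758, 3032, 3306, 3580, 3854, 4128, 4402, 4676, 4950, 5224, 5498, 5772, 6046, 6320, 6594, 6868, 7142, 7416, 7690, 7964

k = N/n = 8220/30 = 274
invoice 1: 18
invoice 2: 18 + 274 = 292
invoice 3: 292 + 274 = 566
invoice 4: 566 + 274 = 840
invoice 5: 840 + 274 = 1114
invoice 6: 1114 + 274 = 1388
invoice 7: 1388 + 274 = 1662
invoice 8: 1662 + 274 = 1936
invoice 9: 1936 + 274 = 2210
invoice 10: 2210 + 274 = 2484
invoice 11: 2484 + 274 = 2758
invoice 12: 2758 + 274 = 3032
invoice 13: 3032 + 274 = 3306
invoice 14: 3306 + 274 = 3580
invoice 15: 3580 + 274 = 3854
invoice 16: 3854 + 274 = 4128
invoice 17: 4128 + 274 = 4402
invoice 18: 4402 + 274 = 4676
invoice 19: 4676 + 274 = 4950
invoice 20: 4950 + 274 = 5224
invoice 21: 5224 + 274 = 5498
invoice 22: 5498 + 274 = 5772
invoice 23: 5772 + 274 = 6046
invoice 24: 6046 + 274 = 6320
invoice 25: 6320 + 274 = 6594
invoice 26: 6594 + 274 = 6868
invoice 27: 6868 + 274 = 7142
invoice 28: 7142 + 274 = 7416
invoice 29: 7416 + 274 = 7690
invoice 30: 7690 + 274 = 7964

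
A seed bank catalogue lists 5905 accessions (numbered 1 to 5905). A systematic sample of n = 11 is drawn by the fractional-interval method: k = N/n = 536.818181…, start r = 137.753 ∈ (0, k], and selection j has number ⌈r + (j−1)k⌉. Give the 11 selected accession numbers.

j=1: r + 0k = 137.753 → ⌈·⌉ = 138
j=2: r + 1k = 674.571181… → ⌈·⌉ = 675
j=3: r + 2k = 1211.389363… → ⌈·⌉ = 1212
j=4: r + 3k = 1748.207545… → ⌈·⌉ = 1749
j=5: r + 4k = 2285.025727… → ⌈·⌉ = 2286
j=6: r + 5k = 2821.843909… → ⌈·⌉ = 2822
j=7: r + 6k = 3358.662090… → ⌈·⌉ = 3359
j=8: r + 7k = 3895.480272… → ⌈·⌉ = 3896
j=9: r + 8k = 4432.298454… → ⌈·⌉ = 4433
j=10: r + 9k = 4969.116636… → ⌈·⌉ = 4970
j=11: r + 10k = 5505.934818… → ⌈·⌉ = 5506

138, 675, 1212, 1749, 2286, 2822, 3359, 3896, 4433, 4970, 5506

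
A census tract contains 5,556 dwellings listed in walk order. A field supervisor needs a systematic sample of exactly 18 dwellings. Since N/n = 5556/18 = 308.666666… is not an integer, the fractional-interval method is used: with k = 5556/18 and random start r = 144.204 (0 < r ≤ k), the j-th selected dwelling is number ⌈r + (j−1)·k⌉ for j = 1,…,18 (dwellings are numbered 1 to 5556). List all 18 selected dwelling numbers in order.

145, 453, 762, 1071, 1379, 1688, 1997, 2305, 2614, 2923, 3231, 3540, 3849, 4157, 4466, 4775, 5083, 5392

j=1: r + 0k = 144.204 → ⌈·⌉ = 145
j=2: r + 1k = 452.870666… → ⌈·⌉ = 453
j=3: r + 2k = 761.537333… → ⌈·⌉ = 762
j=4: r + 3k = 1070.204 → ⌈·⌉ = 1071
j=5: r + 4k = 1378.870666… → ⌈·⌉ = 1379
j=6: r + 5k = 1687.537333… → ⌈·⌉ = 1688
j=7: r + 6k = 1996.204 → ⌈·⌉ = 1997
j=8: r + 7k = 2304.870666… → ⌈·⌉ = 2305
j=9: r + 8k = 2613.537333… → ⌈·⌉ = 2614
j=10: r + 9k = 2922.204 → ⌈·⌉ = 2923
j=11: r + 10k = 3230.870666… → ⌈·⌉ = 3231
j=12: r + 11k = 3539.537333… → ⌈·⌉ = 3540
j=13: r + 12k = 3848.204 → ⌈·⌉ = 3849
j=14: r + 13k = 4156.870666… → ⌈·⌉ = 4157
j=15: r + 14k = 4465.537333… → ⌈·⌉ = 4466
j=16: r + 15k = 4774.204 → ⌈·⌉ = 4775
j=17: r + 16k = 5082.870666… → ⌈·⌉ = 5083
j=18: r + 17k = 5391.537333… → ⌈·⌉ = 5392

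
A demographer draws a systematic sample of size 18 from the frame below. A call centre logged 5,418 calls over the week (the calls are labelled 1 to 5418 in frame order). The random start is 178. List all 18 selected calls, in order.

178, 479, 780, 1081, 1382, 1683, 1984, 2285, 2586, 2887, 3188, 3489, 3790, 4091, 4392, 4693, 4994, 5295

k = N/n = 5418/18 = 301
call 1: 178
call 2: 178 + 301 = 479
call 3: 479 + 301 = 780
call 4: 780 + 301 = 1081
call 5: 1081 + 301 = 1382
call 6: 1382 + 301 = 1683
call 7: 1683 + 301 = 1984
call 8: 1984 + 301 = 2285
call 9: 2285 + 301 = 2586
call 10: 2586 + 301 = 2887
call 11: 2887 + 301 = 3188
call 12: 3188 + 301 = 3489
call 13: 3489 + 301 = 3790
call 14: 3790 + 301 = 4091
call 15: 4091 + 301 = 4392
call 16: 4392 + 301 = 4693
call 17: 4693 + 301 = 4994
call 18: 4994 + 301 = 5295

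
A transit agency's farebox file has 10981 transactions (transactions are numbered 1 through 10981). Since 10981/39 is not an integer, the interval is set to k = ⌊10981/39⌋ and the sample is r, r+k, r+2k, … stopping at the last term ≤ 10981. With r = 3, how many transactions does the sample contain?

k = ⌊10981/39⌋ = 281
Achieved size = ⌊(10981 − 3)/281⌋ + 1 = ⌊10978/281⌋ + 1 = 39 + 1 = 40
(last selection: 3 + 39×281 = 10962 ≤ 10981; next would be 11243 > 10981)

40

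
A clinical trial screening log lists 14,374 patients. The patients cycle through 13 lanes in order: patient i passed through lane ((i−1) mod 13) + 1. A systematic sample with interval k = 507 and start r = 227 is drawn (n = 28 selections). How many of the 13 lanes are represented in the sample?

Consecutive selections differ by k = 507, so their lane numbers differ by 507 mod 13 = 0.
gcd(507, 13) = 13, so the sample visits 13/13 = 1 distinct residues mod 13.
Start 227 is lane 6; the lanes hit are 6.

1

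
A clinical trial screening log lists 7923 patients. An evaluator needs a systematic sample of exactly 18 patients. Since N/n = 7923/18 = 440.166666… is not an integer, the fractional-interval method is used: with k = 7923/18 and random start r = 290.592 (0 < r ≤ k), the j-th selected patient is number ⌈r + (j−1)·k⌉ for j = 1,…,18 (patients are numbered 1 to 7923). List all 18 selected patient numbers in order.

j=1: r + 0k = 290.592 → ⌈·⌉ = 291
j=2: r + 1k = 730.758666… → ⌈·⌉ = 731
j=3: r + 2k = 1170.925333… → ⌈·⌉ = 1171
j=4: r + 3k = 1611.092 → ⌈·⌉ = 1612
j=5: r + 4k = 2051.258666… → ⌈·⌉ = 2052
j=6: r + 5k = 2491.425333… → ⌈·⌉ = 2492
j=7: r + 6k = 2931.592 → ⌈·⌉ = 2932
j=8: r + 7k = 3371.758666… → ⌈·⌉ = 3372
j=9: r + 8k = 3811.925333… → ⌈·⌉ = 3812
j=10: r + 9k = 4252.092 → ⌈·⌉ = 4253
j=11: r + 10k = 4692.258666… → ⌈·⌉ = 4693
j=12: r + 11k = 5132.425333… → ⌈·⌉ = 5133
j=13: r + 12k = 5572.592 → ⌈·⌉ = 5573
j=14: r + 13k = 6012.758666… → ⌈·⌉ = 6013
j=15: r + 14k = 6452.925333… → ⌈·⌉ = 6453
j=16: r + 15k = 6893.092 → ⌈·⌉ = 6894
j=17: r + 16k = 7333.258666… → ⌈·⌉ = 7334
j=18: r + 17k = 7773.425333… → ⌈·⌉ = 7774

291, 731, 1171, 1612, 2052, 2492, 2932, 3372, 3812, 4253, 4693, 5133, 5573, 6013, 6453, 6894, 7334, 7774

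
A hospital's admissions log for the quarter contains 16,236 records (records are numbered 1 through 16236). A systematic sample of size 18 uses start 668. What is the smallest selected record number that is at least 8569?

k = 16236/18 = 902
Steps past start: ⌈(8569 − 668)/902⌉ = ⌈7901/902⌉ = 9
Selected record: 668 + 9×902 = 8786

8786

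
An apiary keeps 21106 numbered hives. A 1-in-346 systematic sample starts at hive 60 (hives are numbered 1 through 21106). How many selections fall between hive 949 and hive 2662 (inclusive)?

5

k = 346
First selection ≥ 949: 60 + ⌈(949−60)/346⌉·346 = 60 + 3×346 = 1098
Last selection ≤ 2662: 60 + ⌊(2662−60)/346⌋·346 = 60 + 7×346 = 2482
Count = 7 − 3 + 1 = 5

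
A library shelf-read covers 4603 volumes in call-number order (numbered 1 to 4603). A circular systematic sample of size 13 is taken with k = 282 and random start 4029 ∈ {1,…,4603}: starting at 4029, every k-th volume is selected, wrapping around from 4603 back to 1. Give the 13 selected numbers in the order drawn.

4029, 4311, 4593, 272, 554, 836, 1118, 1400, 1682, 1964, 2246, 2528, 2810

Selection 1: 4029
Selection 2: 4029 + 282 = 4311
Selection 3: 4311 + 282 = 4593
Selection 4: 4593 + 282 = 4875 → 4875 − 4603 = 272
Selection 5: 272 + 282 = 554
Selection 6: 554 + 282 = 836
Selection 7: 836 + 282 = 1118
Selection 8: 1118 + 282 = 1400
Selection 9: 1400 + 282 = 1682
Selection 10: 1682 + 282 = 1964
Selection 11: 1964 + 282 = 2246
Selection 12: 2246 + 282 = 2528
Selection 13: 2528 + 282 = 2810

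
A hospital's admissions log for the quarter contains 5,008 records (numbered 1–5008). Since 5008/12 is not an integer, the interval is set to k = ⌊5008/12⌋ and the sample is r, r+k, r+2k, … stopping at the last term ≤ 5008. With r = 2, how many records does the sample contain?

13

k = ⌊5008/12⌋ = 417
Achieved size = ⌊(5008 − 2)/417⌋ + 1 = ⌊5006/417⌋ + 1 = 12 + 1 = 13
(last selection: 2 + 12×417 = 5006 ≤ 5008; next would be 5423 > 5008)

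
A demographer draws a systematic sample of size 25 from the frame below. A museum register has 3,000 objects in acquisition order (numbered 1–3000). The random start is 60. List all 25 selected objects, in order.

k = N/n = 3000/25 = 120
object 1: 60
object 2: 60 + 120 = 180
object 3: 180 + 120 = 300
object 4: 300 + 120 = 420
object 5: 420 + 120 = 540
object 6: 540 + 120 = 660
object 7: 660 + 120 = 780
object 8: 780 + 120 = 900
object 9: 900 + 120 = 1020
object 10: 1020 + 120 = 1140
object 11: 1140 + 120 = 1260
object 12: 1260 + 120 = 1380
object 13: 1380 + 120 = 1500
object 14: 1500 + 120 = 1620
object 15: 1620 + 120 = 1740
object 16: 1740 + 120 = 1860
object 17: 1860 + 120 = 1980
object 18: 1980 + 120 = 2100
object 19: 2100 + 120 = 2220
object 20: 2220 + 120 = 2340
object 21: 2340 + 120 = 2460
object 22: 2460 + 120 = 2580
object 23: 2580 + 120 = 2700
object 24: 2700 + 120 = 2820
object 25: 2820 + 120 = 2940

60, 180, 300, 420, 540, 660, 780, 900, 1020, 1140, 1260, 1380, 1500, 1620, 1740, 1860, 1980, 2100, 2220, 2340, 2460, 2580, 2700, 2820, 2940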